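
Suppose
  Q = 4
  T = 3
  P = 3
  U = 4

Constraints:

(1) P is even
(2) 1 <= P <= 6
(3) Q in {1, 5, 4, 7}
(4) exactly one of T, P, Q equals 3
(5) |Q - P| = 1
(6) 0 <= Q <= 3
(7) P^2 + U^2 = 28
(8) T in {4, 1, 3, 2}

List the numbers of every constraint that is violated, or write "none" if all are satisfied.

Constraints 1, 4, 6, 7 do not hold.

(1) P = 3 is odd — violated.
(2) P = 3 lies in [1, 6] — satisfied.
(3) Q = 4 is in {1, 5, 4, 7} — satisfied.
(4) T=3, P=3, Q=4; 2 of them equal 3, not exactly one — violated.
(5) |4 - 3| = 1 — satisfied.
(6) Q = 4 is outside [0, 3] — violated.
(7) P^2 + U^2 = 3^2 + 4^2 = 9 + 16 = 25, not 28 — violated.
(8) T = 3 is in {4, 1, 3, 2} — satisfied.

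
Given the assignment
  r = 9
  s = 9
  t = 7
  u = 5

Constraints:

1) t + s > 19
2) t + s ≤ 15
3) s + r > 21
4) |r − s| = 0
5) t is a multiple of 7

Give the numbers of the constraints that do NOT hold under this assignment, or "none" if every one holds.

No — constraints 1, 2, 3 are not satisfied.

1) t + s = 7 + 9 = 16; 16 ≤ 19, bound 19 not met  FAIL
2) t + s = 7 + 9 = 16; 16 > 15, bound 15 not met  FAIL
3) s + r = 9 + 9 = 18; 18 ≤ 21, bound 21 not met  FAIL
4) |9 − 9| = 0  OK
5) 7 / 7 = 1, so 7 divides 7  OK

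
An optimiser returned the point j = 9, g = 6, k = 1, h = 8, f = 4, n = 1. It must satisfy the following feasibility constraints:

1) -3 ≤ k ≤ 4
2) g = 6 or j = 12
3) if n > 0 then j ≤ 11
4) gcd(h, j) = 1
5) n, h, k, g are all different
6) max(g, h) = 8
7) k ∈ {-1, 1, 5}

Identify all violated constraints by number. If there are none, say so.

1) k = 1 lies in [-3, 4]  yes
2) g = 6 = 6 (first disjunct)  yes
3) n = 1 > 0, so we need j ≤ 11; j = 9 ≤ 11  yes
4) gcd(8, 9) = 1  yes
5) n = k = 1, not all different  no
6) max(6, 8) = 8  yes
7) k = 1 is in {-1, 1, 5}  yes

Violated: 5.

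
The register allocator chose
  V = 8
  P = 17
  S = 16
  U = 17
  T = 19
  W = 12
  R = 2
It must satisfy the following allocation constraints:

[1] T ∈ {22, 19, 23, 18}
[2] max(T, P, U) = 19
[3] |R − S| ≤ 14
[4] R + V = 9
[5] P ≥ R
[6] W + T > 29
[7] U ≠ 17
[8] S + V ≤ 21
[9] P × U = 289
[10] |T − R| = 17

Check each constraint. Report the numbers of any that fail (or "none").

Violated: 4, 7, and 8.

[1] T = 19 is in {22, 19, 23, 18} — OK.
[2] max(19, 17, 17) = 19 — OK.
[3] |2 − 16| = 14; 14 ≤ 14 — OK.
[4] R + V = 2 + 8 = 10, not 9 — violated.
[5] P = 17, R = 2; 17 ≥ 2 — OK.
[6] W + T = 12 + 19 = 31; 31 > 29 — OK.
[7] U = 17, but 17 is required to differ — violated.
[8] S + V = 16 + 8 = 24; 24 > 21, bound 21 not met — violated.
[9] P × U = 17 × 17 = 289 — OK.
[10] |19 − 2| = 17 — OK.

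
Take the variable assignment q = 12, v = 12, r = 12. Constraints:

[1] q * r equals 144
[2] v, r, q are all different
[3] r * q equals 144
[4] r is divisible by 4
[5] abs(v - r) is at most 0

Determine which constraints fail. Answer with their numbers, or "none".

[1] q * r = 12 * 12 = 144 — holds.
[2] v = r = 12, not all different — does not hold.
[3] r * q = 12 * 12 = 144 — holds.
[4] 12 / 4 = 3, so 4 divides 12 — holds.
[5] abs(12 - 12) = 0; 0 ≤ 0 — holds.

No — constraint 2 is not satisfied.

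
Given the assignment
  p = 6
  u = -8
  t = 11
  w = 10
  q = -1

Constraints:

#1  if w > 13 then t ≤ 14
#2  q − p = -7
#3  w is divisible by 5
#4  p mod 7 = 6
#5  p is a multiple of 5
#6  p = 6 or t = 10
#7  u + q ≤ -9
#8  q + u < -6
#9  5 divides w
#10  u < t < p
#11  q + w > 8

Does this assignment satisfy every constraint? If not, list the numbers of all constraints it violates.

Constraints 5 and 10 are violated.

#1 w = 10, not > 13; antecedent false, conditional vacuously true — holds.
#2 q − p = -1 − 6 = -7 — holds.
#3 10 / 5 = 2, so 5 divides 10 — holds.
#4 6 mod 7 = 6 — holds.
#5 6 = 5×1 + 1, so 5 does not divide 6 — fails.
#6 p = 6 = 6 (first disjunct) — holds.
#7 u + q = -8 + (-1) = -9; -9 ≤ -9 — holds.
#8 q + u = -1 + (-8) = -9; -9 < -6 — holds.
#9 10 / 5 = 2, so 5 divides 10 — holds.
#10 values -8, 11, 6; t = 11 is not < p = 6 — fails.
#11 q + w = -1 + 10 = 9; 9 > 8 — holds.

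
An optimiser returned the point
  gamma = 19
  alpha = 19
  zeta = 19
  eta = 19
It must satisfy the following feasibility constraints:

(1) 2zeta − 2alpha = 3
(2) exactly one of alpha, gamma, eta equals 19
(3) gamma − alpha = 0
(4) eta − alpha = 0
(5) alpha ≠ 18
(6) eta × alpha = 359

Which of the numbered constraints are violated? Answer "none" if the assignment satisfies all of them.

Constraints 1, 2, and 6 are violated.

(1) 2zeta − 2alpha = 2(19) − 2(19) = 0, not 3 — does not hold.
(2) alpha=19, gamma=19, eta=19; 3 of them equal 19, not exactly one — does not hold.
(3) gamma − alpha = 19 − 19 = 0 — holds.
(4) eta − alpha = 19 − 19 = 0 — holds.
(5) alpha = 19, and 19 ≠ 18 — holds.
(6) eta × alpha = 19 × 19 = 361, not 359 — does not hold.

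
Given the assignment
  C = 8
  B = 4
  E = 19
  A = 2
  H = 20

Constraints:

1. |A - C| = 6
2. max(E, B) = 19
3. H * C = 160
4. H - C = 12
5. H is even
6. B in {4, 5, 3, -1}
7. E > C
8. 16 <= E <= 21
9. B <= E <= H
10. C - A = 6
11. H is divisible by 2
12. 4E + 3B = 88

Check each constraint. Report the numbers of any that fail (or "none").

1. |2 - 8| = 6 — OK.
2. max(19, 4) = 19 — OK.
3. H * C = 20 * 8 = 160 — OK.
4. H - C = 20 - 8 = 12 — OK.
5. H = 20 is even — OK.
6. B = 4 is in {4, 5, 3, -1} — OK.
7. E = 19, C = 8; 19 > 8 — OK.
8. E = 19 lies in [16, 21] — OK.
9. values 4 <= 19 <= 20 — OK.
10. C - A = 8 - 2 = 6 — OK.
11. 20 / 2 = 10, so 2 divides 20 — OK.
12. 4E + 3B = 4(19) + 3(4) = 88 — OK.

The assignment satisfies every constraint.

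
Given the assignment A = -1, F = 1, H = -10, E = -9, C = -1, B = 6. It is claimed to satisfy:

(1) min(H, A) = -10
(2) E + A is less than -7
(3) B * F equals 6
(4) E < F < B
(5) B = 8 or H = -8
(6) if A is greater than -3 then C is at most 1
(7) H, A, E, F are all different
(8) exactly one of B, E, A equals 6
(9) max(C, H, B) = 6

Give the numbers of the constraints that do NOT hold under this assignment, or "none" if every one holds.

No — constraint 5 is not satisfied.

(1) min(-10, -1) = -10 — holds.
(2) E + A = -9 + (-1) = -10; -10 < -7 — holds.
(3) B * F = 6 * 1 = 6 — holds.
(4) values -9 < 1 < 6 — holds.
(5) B = 6 ≠ 8 and H = -10 ≠ -8; both disjuncts false — fails.
(6) A = -1 > -3, so we need C ≤ 1; C = -1 ≤ 1 — holds.
(7) values -10, -1, -9, 1 are pairwise distinct — holds.
(8) B=6, E=-9, A=-1; 1 of them equals 6 — holds.
(9) max(-1, -10, 6) = 6 — holds.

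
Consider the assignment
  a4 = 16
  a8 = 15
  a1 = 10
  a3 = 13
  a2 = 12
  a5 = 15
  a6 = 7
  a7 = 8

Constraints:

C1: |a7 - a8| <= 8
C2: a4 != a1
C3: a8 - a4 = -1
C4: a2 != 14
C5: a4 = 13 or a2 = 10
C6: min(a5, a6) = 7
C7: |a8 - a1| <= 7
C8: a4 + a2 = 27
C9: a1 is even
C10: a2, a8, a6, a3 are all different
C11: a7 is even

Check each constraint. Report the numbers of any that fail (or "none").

Violated: 5, 8.

C1: |8 - 15| = 7; 7 ≤ 8  ✓
C2: a4 = 16, a1 = 10; distinct  ✓
C3: a8 - a4 = 15 - 16 = -1  ✓
C4: a2 = 12, and 12 ≠ 14  ✓
C5: a4 = 16 ≠ 13 and a2 = 12 ≠ 10; both disjuncts false  ✗
C6: min(15, 7) = 7  ✓
C7: |15 - 10| = 5; 5 ≤ 7  ✓
C8: a4 + a2 = 16 + 12 = 28, not 27  ✗
C9: a1 = 10 is even  ✓
C10: values 12, 15, 7, 13 are pairwise distinct  ✓
C11: a7 = 8 is even  ✓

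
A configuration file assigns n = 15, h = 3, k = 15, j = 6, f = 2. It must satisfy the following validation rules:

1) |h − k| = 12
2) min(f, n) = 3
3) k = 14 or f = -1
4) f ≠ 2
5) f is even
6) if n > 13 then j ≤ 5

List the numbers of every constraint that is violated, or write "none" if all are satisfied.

1) |3 − 15| = 12 — OK.
2) min(2, 15) = 2, not 3 — violated.
3) k = 15 ≠ 14 and f = 2 ≠ -1; both disjuncts false — violated.
4) f = 2, but 2 is required to differ — violated.
5) f = 2 is even — OK.
6) n = 15 > 13, so we need j ≤ 5; but j = 6 > 5 — violated.

No — constraints 2, 3, 4, and 6 are not satisfied.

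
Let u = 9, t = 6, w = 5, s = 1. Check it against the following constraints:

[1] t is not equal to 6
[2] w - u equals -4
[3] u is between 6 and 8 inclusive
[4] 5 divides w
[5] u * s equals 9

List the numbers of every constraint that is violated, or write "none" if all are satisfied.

The assignment fails constraints 1, 3.

[1] t = 6, but 6 is required to differ  ✗
[2] w - u = 5 - 9 = -4  ✓
[3] u = 9 is outside [6, 8]  ✗
[4] 5 / 5 = 1, so 5 divides 5  ✓
[5] u * s = 9 * 1 = 9  ✓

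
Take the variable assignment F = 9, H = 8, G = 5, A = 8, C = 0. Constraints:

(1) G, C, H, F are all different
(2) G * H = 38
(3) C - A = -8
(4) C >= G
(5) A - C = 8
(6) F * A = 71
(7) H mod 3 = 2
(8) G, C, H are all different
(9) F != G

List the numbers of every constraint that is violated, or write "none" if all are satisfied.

No — constraints 2, 4, and 6 are not satisfied.

(1) values 5, 0, 8, 9 are pairwise distinct  holds
(2) G * H = 5 * 8 = 40, not 38  fails
(3) C - A = 0 - 8 = -8  holds
(4) C = 0, G = 5; 0 < 5 (want ≥)  fails
(5) A - C = 8 - 0 = 8  holds
(6) F * A = 9 * 8 = 72, not 71  fails
(7) 8 mod 3 = 2  holds
(8) values 5, 0, 8 are pairwise distinct  holds
(9) F = 9, G = 5; distinct  holds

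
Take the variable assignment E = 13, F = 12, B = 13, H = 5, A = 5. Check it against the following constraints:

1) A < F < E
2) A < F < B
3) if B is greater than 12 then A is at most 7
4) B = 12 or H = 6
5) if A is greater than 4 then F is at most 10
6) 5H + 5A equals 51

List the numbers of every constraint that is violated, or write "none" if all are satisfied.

The assignment fails constraints 4, 5, and 6.

1) values 5 < 12 < 13 — satisfied.
2) values 5 < 12 < 13 — satisfied.
3) B = 13 > 12, so we need A ≤ 7; A = 5 ≤ 7 — satisfied.
4) B = 13 ≠ 12 and H = 5 ≠ 6; both disjuncts false — violated.
5) A = 5 > 4, so we need F ≤ 10; but F = 12 > 10 — violated.
6) 5H + 5A = 5(5) + 5(5) = 50, not 51 — violated.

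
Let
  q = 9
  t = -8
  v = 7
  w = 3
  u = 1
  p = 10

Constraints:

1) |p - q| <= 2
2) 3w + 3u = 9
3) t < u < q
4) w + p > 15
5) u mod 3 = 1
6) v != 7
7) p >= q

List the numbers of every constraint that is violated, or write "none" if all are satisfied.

1) |10 - 9| = 1; 1 ≤ 2 — holds.
2) 3w + 3u = 3(3) + 3(1) = 12, not 9 — does not hold.
3) values -8 < 1 < 9 — holds.
4) w + p = 3 + 10 = 13; 13 ≤ 15, bound 15 not met — does not hold.
5) 1 mod 3 = 1 — holds.
6) v = 7, but 7 is required to differ — does not hold.
7) p = 10, q = 9; 10 ≥ 9 — holds.

The assignment fails constraints 2, 4, 6.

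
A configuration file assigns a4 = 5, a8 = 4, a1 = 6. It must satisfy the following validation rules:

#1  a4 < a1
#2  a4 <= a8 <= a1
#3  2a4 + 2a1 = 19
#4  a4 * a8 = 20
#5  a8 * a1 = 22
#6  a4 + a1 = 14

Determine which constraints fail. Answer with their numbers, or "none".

#1 a4 = 5, a1 = 6; 5 < 6 — holds.
#2 values 5, 4, 6; a4 = 5 is not <= a8 = 4 — fails.
#3 2a4 + 2a1 = 2(5) + 2(6) = 22, not 19 — fails.
#4 a4 * a8 = 5 * 4 = 20 — holds.
#5 a8 * a1 = 4 * 6 = 24, not 22 — fails.
#6 a4 + a1 = 5 + 6 = 11, not 14 — fails.

The assignment fails constraints 2, 3, 5, 6.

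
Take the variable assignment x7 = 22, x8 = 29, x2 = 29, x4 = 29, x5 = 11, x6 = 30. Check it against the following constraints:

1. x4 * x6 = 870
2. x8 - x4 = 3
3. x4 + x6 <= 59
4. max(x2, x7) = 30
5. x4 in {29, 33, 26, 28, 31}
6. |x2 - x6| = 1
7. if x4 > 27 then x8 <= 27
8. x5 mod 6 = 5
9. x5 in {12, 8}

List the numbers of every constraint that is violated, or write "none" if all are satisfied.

The assignment fails constraints 2, 4, 7, and 9.

1. x4 * x6 = 29 * 30 = 870  true
2. x8 - x4 = 29 - 29 = 0, not 3  false
3. x4 + x6 = 29 + 30 = 59; 59 ≤ 59  true
4. max(29, 22) = 29, not 30  false
5. x4 = 29 is in {29, 33, 26, 28, 31}  true
6. |29 - 30| = 1  true
7. x4 = 29 > 27, so we need x8 ≤ 27; but x8 = 29 > 27  false
8. 11 mod 6 = 5  true
9. x5 = 11 is not in {12, 8}  false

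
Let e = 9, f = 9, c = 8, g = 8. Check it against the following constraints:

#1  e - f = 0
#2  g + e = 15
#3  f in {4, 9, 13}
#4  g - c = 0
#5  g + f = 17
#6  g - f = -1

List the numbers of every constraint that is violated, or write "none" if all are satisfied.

Violated: 2.

#1 e - f = 9 - 9 = 0  yes
#2 g + e = 8 + 9 = 17, not 15  no
#3 f = 9 is in {4, 9, 13}  yes
#4 g - c = 8 - 8 = 0  yes
#5 g + f = 8 + 9 = 17  yes
#6 g - f = 8 - 9 = -1  yes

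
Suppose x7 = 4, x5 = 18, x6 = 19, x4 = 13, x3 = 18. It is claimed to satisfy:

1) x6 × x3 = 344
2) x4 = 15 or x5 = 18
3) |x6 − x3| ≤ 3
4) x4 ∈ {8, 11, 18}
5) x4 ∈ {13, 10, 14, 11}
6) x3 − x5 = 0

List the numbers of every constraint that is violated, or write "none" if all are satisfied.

1) x6 × x3 = 19 × 18 = 342, not 344  fails
2) x4 = 13 ≠ 15, but x5 = 18 = 18 (second disjunct)  holds
3) |19 − 18| = 1; 1 ≤ 3  holds
4) x4 = 13 is not in {8, 11, 18}  fails
5) x4 = 13 is in {13, 10, 14, 11}  holds
6) x3 − x5 = 18 − 18 = 0  holds

The assignment fails constraints 1, 4.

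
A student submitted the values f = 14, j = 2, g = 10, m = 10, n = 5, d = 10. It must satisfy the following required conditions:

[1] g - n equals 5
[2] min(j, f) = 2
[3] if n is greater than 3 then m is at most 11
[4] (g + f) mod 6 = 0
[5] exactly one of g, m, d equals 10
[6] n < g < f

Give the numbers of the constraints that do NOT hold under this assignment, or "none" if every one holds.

No — constraint 5 is not satisfied.

[1] g - n = 10 - 5 = 5 — OK.
[2] min(2, 14) = 2 — OK.
[3] n = 5 > 3, so we need m ≤ 11; m = 10 ≤ 11 — OK.
[4] g + f = 24; 24 mod 6 = 0 — OK.
[5] g=10, m=10, d=10; 3 of them equal 10, not exactly one — violated.
[6] values 5 < 10 < 14 — OK.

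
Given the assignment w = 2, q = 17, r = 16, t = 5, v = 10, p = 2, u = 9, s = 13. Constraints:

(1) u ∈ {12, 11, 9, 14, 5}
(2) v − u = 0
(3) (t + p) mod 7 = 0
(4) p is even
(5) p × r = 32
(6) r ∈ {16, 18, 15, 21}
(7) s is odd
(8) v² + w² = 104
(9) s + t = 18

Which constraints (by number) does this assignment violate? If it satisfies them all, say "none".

The assignment fails constraint 2.

(1) u = 9 is in {12, 11, 9, 14, 5} — OK.
(2) v − u = 10 − 9 = 1, not 0 — violated.
(3) t + p = 7; 7 mod 7 = 0 — OK.
(4) p = 2 is even — OK.
(5) p × r = 2 × 16 = 32 — OK.
(6) r = 16 is in {16, 18, 15, 21} — OK.
(7) s = 13 is odd — OK.
(8) v² + w² = 10² + 2² = 100 + 4 = 104 — OK.
(9) s + t = 13 + 5 = 18 — OK.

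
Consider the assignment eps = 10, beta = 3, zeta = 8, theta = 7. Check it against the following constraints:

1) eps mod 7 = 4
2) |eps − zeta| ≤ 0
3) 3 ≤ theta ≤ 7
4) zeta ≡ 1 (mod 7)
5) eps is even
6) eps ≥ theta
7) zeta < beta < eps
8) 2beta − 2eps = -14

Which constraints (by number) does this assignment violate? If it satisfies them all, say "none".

1) 10 mod 7 = 3, not 4 — violated.
2) |10 − 8| = 2; 2 > 0, exceeds bound 0 — violated.
3) theta = 7 lies in [3, 7] — OK.
4) 8 mod 7 = 1 — OK.
5) eps = 10 is even — OK.
6) eps = 10, theta = 7; 10 ≥ 7 — OK.
7) values 8, 3, 10; zeta = 8 is not < beta = 3 — violated.
8) 2beta − 2eps = 2(3) − 2(10) = -14 — OK.

Violated: 1, 2, and 7.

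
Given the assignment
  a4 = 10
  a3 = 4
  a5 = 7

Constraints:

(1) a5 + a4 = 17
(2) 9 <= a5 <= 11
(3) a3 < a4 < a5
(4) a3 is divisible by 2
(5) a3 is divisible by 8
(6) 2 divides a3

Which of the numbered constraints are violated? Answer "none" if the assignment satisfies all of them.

(1) a5 + a4 = 7 + 10 = 17 — holds.
(2) a5 = 7 is outside [9, 11] — fails.
(3) values 4, 10, 7; a4 = 10 is not < a5 = 7 — fails.
(4) 4 / 2 = 2, so 2 divides 4 — holds.
(5) 4 = 8*0 + 4, so 8 does not divide 4 — fails.
(6) 4 / 2 = 2, so 2 divides 4 — holds.

No — constraints 2, 3, and 5 are not satisfied.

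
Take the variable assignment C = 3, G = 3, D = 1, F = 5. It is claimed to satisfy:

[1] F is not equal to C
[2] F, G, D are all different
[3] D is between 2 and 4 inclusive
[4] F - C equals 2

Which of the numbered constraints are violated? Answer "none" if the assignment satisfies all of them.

No — constraint 3 is not satisfied.

[1] F = 5, C = 3; distinct  holds
[2] values 5, 3, 1 are pairwise distinct  holds
[3] D = 1 is outside [2, 4]  fails
[4] F - C = 5 - 3 = 2  holds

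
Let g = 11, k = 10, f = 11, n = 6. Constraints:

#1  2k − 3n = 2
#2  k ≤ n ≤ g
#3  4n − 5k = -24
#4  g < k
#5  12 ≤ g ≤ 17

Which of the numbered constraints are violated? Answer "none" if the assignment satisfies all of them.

#1 2k − 3n = 2(10) − 3(6) = 2 — holds.
#2 values 10, 6, 11; k = 10 is not ≤ n = 6 — fails.
#3 4n − 5k = 4(6) − 5(10) = -26, not -24 — fails.
#4 g = 11, k = 10; 11 ≥ 10 (want <) — fails.
#5 g = 11 is outside [12, 17] — fails.

Constraints 2, 3, 4, 5 do not hold.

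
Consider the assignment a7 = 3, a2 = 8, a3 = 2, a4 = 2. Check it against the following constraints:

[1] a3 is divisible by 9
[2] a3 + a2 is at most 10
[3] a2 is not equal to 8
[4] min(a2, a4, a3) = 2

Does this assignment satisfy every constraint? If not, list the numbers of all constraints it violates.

[1] 2 = 9*0 + 2, so 9 does not divide 2  ✗
[2] a3 + a2 = 2 + 8 = 10; 10 ≤ 10  ✓
[3] a2 = 8, but 8 is required to differ  ✗
[4] min(8, 2, 2) = 2  ✓

Violated: 1 and 3.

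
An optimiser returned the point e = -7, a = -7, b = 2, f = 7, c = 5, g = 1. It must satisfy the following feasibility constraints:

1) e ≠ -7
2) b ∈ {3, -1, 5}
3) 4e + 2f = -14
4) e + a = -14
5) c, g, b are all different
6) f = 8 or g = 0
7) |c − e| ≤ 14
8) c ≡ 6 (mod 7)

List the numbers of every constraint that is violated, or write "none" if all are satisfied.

1) e = -7, but -7 is required to differ  no
2) b = 2 is not in {3, -1, 5}  no
3) 4e + 2f = 4(-7) + 2(7) = -14  yes
4) e + a = -7 + (-7) = -14  yes
5) values 5, 1, 2 are pairwise distinct  yes
6) f = 7 ≠ 8 and g = 1 ≠ 0; both disjuncts false  no
7) |5 − (-7)| = 12; 12 ≤ 14  yes
8) 5 mod 7 = 5, not 6  no

No — constraints 1, 2, 6, and 8 are not satisfied.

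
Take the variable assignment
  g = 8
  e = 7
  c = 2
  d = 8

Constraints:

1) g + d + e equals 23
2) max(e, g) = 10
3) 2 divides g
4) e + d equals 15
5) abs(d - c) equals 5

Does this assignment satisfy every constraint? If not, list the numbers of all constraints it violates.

1) g + d + e = 8 + 8 + 7 = 23 — OK.
2) max(7, 8) = 8, not 10 — violated.
3) 8 / 2 = 4, so 2 divides 8 — OK.
4) e + d = 7 + 8 = 15 — OK.
5) abs(8 - 2) = 6, not 5 — violated.

The assignment fails constraints 2 and 5.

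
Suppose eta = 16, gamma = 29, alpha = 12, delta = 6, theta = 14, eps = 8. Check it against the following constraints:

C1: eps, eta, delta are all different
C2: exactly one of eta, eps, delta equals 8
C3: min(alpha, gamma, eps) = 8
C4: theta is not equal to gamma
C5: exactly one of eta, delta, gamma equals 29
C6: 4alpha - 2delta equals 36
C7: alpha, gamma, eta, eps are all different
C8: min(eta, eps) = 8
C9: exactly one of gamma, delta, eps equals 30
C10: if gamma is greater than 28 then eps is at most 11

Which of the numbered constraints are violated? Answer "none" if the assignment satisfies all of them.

C1: values 8, 16, 6 are pairwise distinct — holds.
C2: eta=16, eps=8, delta=6; 1 of them equals 8 — holds.
C3: min(12, 29, 8) = 8 — holds.
C4: theta = 14, gamma = 29; distinct — holds.
C5: eta=16, delta=6, gamma=29; 1 of them equals 29 — holds.
C6: 4alpha - 2delta = 4(12) - 2(6) = 36 — holds.
C7: values 12, 29, 16, 8 are pairwise distinct — holds.
C8: min(16, 8) = 8 — holds.
C9: gamma=29, delta=6, eps=8; 0 of them equal 30, not exactly one — does not hold.
C10: gamma = 29 > 28, so we need eps ≤ 11; eps = 8 ≤ 11 — holds.

Constraint 9 is violated.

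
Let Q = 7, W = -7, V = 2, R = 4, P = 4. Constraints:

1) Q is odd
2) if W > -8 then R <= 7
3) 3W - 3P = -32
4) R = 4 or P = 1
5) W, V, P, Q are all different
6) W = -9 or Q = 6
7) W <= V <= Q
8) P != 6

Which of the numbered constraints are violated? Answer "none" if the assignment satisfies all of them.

1) Q = 7 is odd  true
2) W = -7 > -8, so we need R ≤ 7; R = 4 ≤ 7  true
3) 3W - 3P = 3(-7) - 3(4) = -33, not -32  false
4) R = 4 = 4 (first disjunct)  true
5) values -7, 2, 4, 7 are pairwise distinct  true
6) W = -7 ≠ -9 and Q = 7 ≠ 6; both disjuncts false  false
7) values -7 <= 2 <= 7  true
8) P = 4, and 4 ≠ 6  true

Constraints 3, 6 do not hold.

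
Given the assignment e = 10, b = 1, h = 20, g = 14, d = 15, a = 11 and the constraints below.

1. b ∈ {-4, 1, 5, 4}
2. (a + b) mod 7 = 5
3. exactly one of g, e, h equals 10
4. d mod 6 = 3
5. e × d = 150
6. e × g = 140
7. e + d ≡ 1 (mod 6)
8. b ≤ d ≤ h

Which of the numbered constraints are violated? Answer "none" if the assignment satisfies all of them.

No violations.

1. b = 1 is in {-4, 1, 5, 4}  ✔
2. a + b = 12; 12 mod 7 = 5  ✔
3. g=14, e=10, h=20; 1 of them equals 10  ✔
4. 15 mod 6 = 3  ✔
5. e × d = 10 × 15 = 150  ✔
6. e × g = 10 × 14 = 140  ✔
7. e + d = 25; 25 mod 6 = 1  ✔
8. values 1 ≤ 15 ≤ 20  ✔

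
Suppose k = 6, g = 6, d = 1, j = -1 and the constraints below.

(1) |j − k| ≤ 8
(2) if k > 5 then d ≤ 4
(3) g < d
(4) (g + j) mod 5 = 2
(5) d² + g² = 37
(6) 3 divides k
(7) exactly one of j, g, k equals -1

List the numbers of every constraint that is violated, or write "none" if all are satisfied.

(1) |-1 − 6| = 7; 7 ≤ 8 — satisfied.
(2) k = 6 > 5, so we need d ≤ 4; d = 1 ≤ 4 — satisfied.
(3) g = 6, d = 1; 6 ≥ 1 (want <) — violated.
(4) g + j = 5; 5 mod 5 = 0, not 2 — violated.
(5) d² + g² = 1² + 6² = 1 + 36 = 37 — satisfied.
(6) 6 / 3 = 2, so 3 divides 6 — satisfied.
(7) j=-1, g=6, k=6; 1 of them equals -1 — satisfied.

Constraints 3, 4 are violated.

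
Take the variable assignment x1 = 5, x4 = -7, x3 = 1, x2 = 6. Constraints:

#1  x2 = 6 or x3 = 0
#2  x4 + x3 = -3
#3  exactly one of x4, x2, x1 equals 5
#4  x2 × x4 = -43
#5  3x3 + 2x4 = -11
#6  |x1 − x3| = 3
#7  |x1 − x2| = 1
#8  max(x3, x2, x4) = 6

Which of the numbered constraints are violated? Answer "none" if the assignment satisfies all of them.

Constraints 2, 4, 6 do not hold.

#1 x2 = 6 = 6 (first disjunct) — holds.
#2 x4 + x3 = -7 + 1 = -6, not -3 — fails.
#3 x4=-7, x2=6, x1=5; 1 of them equals 5 — holds.
#4 x2 × x4 = 6 × (-7) = -42, not -43 — fails.
#5 3x3 + 2x4 = 3(1) + 2(-7) = -11 — holds.
#6 |5 − 1| = 4, not 3 — fails.
#7 |5 − 6| = 1 — holds.
#8 max(1, 6, -7) = 6 — holds.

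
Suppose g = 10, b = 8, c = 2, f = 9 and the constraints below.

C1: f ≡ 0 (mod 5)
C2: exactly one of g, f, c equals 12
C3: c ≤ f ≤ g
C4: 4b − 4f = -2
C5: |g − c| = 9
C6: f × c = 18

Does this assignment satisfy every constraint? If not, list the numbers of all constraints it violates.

C1: 9 mod 5 = 4, not 0  false
C2: g=10, f=9, c=2; 0 of them equal 12, not exactly one  false
C3: values 2 ≤ 9 ≤ 10  true
C4: 4b − 4f = 4(8) − 4(9) = -4, not -2  false
C5: |10 − 2| = 8, not 9  false
C6: f × c = 9 × 2 = 18  true

Constraints 1, 2, 4, and 5 are violated.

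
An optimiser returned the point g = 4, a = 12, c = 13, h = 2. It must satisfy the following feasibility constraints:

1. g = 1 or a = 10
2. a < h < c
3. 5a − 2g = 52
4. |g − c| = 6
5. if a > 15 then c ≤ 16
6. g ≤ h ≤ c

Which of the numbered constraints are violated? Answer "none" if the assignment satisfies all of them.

1. g = 4 ≠ 1 and a = 12 ≠ 10; both disjuncts false  false
2. values 12, 2, 13; a = 12 is not < h = 2  false
3. 5a − 2g = 5(12) − 2(4) = 52  true
4. |4 − 13| = 9, not 6  false
5. a = 12, not > 15; antecedent false, conditional vacuously true  true
6. values 4, 2, 13; g = 4 is not ≤ h = 2  false

The assignment fails constraints 1, 2, 4, 6.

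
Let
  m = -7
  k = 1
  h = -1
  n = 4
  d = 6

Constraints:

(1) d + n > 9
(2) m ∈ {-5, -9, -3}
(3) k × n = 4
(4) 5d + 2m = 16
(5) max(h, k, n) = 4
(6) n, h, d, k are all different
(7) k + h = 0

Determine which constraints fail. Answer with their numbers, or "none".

The assignment fails constraint 2.

(1) d + n = 6 + 4 = 10; 10 > 9 — satisfied.
(2) m = -7 is not in {-5, -9, -3} — violated.
(3) k × n = 1 × 4 = 4 — satisfied.
(4) 5d + 2m = 5(6) + 2(-7) = 16 — satisfied.
(5) max(-1, 1, 4) = 4 — satisfied.
(6) values 4, -1, 6, 1 are pairwise distinct — satisfied.
(7) k + h = 1 + (-1) = 0 — satisfied.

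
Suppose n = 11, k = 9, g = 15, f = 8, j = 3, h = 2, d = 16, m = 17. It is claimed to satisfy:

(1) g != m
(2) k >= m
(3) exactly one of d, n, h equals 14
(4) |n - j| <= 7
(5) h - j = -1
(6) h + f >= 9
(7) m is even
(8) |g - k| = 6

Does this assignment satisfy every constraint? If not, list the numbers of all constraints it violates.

(1) g = 15, m = 17; distinct  ✔
(2) k = 9, m = 17; 9 < 17 (want ≥)  ✘
(3) d=16, n=11, h=2; 0 of them equal 14, not exactly one  ✘
(4) |11 - 3| = 8; 8 > 7, exceeds bound 7  ✘
(5) h - j = 2 - 3 = -1  ✔
(6) h + f = 2 + 8 = 10; 10 ≥ 9  ✔
(7) m = 17 is odd  ✘
(8) |15 - 9| = 6  ✔

No — constraints 2, 3, 4, 7 are not satisfied.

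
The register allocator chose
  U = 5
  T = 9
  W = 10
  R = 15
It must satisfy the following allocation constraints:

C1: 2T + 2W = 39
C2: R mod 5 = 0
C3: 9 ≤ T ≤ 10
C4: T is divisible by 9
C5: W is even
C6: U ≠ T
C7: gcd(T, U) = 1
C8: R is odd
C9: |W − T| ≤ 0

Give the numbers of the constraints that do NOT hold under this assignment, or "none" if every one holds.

Constraints 1, 9 are violated.

C1: 2T + 2W = 2(9) + 2(10) = 38, not 39  no
C2: 15 mod 5 = 0  yes
C3: T = 9 lies in [9, 10]  yes
C4: 9 / 9 = 1, so 9 divides 9  yes
C5: W = 10 is even  yes
C6: U = 5, T = 9; distinct  yes
C7: gcd(9, 5) = 1  yes
C8: R = 15 is odd  yes
C9: |10 − 9| = 1; 1 > 0, exceeds bound 0  no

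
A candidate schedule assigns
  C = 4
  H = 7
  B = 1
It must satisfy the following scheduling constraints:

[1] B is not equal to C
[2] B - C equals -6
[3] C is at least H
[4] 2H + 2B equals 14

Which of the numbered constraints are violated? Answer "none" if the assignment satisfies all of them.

[1] B = 1, C = 4; distinct — satisfied.
[2] B - C = 1 - 4 = -3, not -6 — violated.
[3] C = 4, H = 7; 4 < 7 (want ≥) — violated.
[4] 2H + 2B = 2(7) + 2(1) = 16, not 14 — violated.

Constraints 2, 3, and 4 do not hold.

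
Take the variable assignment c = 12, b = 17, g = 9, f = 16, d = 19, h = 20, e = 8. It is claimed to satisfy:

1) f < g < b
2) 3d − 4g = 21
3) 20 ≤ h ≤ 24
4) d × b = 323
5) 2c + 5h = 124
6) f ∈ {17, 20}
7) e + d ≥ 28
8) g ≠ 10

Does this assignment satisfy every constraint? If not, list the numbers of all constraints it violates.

1) values 16, 9, 17; f = 16 is not < g = 9  fails
2) 3d − 4g = 3(19) − 4(9) = 21  holds
3) h = 20 lies in [20, 24]  holds
4) d × b = 19 × 17 = 323  holds
5) 2c + 5h = 2(12) + 5(20) = 124  holds
6) f = 16 is not in {17, 20}  fails
7) e + d = 8 + 19 = 27; 27 < 28, bound 28 not met  fails
8) g = 9, and 9 ≠ 10  holds

No — constraints 1, 6, and 7 are not satisfied.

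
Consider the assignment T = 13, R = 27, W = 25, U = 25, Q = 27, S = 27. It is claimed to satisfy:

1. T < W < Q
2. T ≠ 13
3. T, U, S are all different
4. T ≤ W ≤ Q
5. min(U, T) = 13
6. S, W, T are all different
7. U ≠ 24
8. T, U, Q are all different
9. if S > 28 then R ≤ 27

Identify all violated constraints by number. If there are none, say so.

1. values 13 < 25 < 27 — OK.
2. T = 13, but 13 is required to differ — violated.
3. values 13, 25, 27 are pairwise distinct — OK.
4. values 13 ≤ 25 ≤ 27 — OK.
5. min(25, 13) = 13 — OK.
6. values 27, 25, 13 are pairwise distinct — OK.
7. U = 25, and 25 ≠ 24 — OK.
8. values 13, 25, 27 are pairwise distinct — OK.
9. S = 27, not > 28; antecedent false, conditional vacuously true — OK.

Violated: 2.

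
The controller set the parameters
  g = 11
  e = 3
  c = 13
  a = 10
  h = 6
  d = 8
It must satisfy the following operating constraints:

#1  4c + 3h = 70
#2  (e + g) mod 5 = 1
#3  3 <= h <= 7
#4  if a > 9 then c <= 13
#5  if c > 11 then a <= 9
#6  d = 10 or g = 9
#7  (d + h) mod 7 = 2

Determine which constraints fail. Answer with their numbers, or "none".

#1 4c + 3h = 4(13) + 3(6) = 70  true
#2 e + g = 14; 14 mod 5 = 4, not 1  false
#3 h = 6 lies in [3, 7]  true
#4 a = 10 > 9, so we need c ≤ 13; c = 13 ≤ 13  true
#5 c = 13 > 11, so we need a ≤ 9; but a = 10 > 9  false
#6 d = 8 ≠ 10 and g = 11 ≠ 9; both disjuncts false  false
#7 d + h = 14; 14 mod 7 = 0, not 2  false

Constraints 2, 5, 6, and 7 are violated.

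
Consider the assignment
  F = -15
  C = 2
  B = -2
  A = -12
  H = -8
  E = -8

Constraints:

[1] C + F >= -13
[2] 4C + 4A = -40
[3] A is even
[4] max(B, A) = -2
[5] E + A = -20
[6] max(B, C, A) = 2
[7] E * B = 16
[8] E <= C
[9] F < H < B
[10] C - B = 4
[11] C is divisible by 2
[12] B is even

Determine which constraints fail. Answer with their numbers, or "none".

The assignment satisfies every constraint.

[1] C + F = 2 + (-15) = -13; -13 ≥ -13 — satisfied.
[2] 4C + 4A = 4(2) + 4(-12) = -40 — satisfied.
[3] A = -12 is even — satisfied.
[4] max(-2, -12) = -2 — satisfied.
[5] E + A = -8 + (-12) = -20 — satisfied.
[6] max(-2, 2, -12) = 2 — satisfied.
[7] E * B = -8 * (-2) = 16 — satisfied.
[8] E = -8, C = 2; -8 ≤ 2 — satisfied.
[9] values -15 < -8 < -2 — satisfied.
[10] C - B = 2 - (-2) = 4 — satisfied.
[11] 2 / 2 = 1, so 2 divides 2 — satisfied.
[12] B = -2 is even — satisfied.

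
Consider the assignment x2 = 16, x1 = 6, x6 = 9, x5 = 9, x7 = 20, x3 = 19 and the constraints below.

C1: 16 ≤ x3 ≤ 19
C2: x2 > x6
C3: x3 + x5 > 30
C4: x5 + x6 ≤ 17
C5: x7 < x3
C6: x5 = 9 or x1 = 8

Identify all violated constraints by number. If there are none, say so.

Constraints 3, 4, and 5 do not hold.

C1: x3 = 19 lies in [16, 19] — satisfied.
C2: x2 = 16, x6 = 9; 16 > 9 — satisfied.
C3: x3 + x5 = 19 + 9 = 28; 28 ≤ 30, bound 30 not met — violated.
C4: x5 + x6 = 9 + 9 = 18; 18 > 17, bound 17 not met — violated.
C5: x7 = 20, x3 = 19; 20 ≥ 19 (want <) — violated.
C6: x5 = 9 = 9 (first disjunct) — satisfied.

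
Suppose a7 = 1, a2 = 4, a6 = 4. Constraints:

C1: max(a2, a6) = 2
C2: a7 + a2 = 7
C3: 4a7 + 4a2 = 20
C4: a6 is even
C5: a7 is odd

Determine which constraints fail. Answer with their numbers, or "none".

Violated: 1 and 2.

C1: max(4, 4) = 4, not 2  ✘
C2: a7 + a2 = 1 + 4 = 5, not 7  ✘
C3: 4a7 + 4a2 = 4(1) + 4(4) = 20  ✔
C4: a6 = 4 is even  ✔
C5: a7 = 1 is odd  ✔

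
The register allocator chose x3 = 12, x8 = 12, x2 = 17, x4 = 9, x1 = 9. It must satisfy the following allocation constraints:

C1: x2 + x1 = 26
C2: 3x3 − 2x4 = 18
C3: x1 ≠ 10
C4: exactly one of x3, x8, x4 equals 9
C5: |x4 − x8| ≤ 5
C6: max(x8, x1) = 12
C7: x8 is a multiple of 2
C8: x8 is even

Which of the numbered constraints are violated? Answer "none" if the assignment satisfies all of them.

C1: x2 + x1 = 17 + 9 = 26 — holds.
C2: 3x3 − 2x4 = 3(12) − 2(9) = 18 — holds.
C3: x1 = 9, and 9 ≠ 10 — holds.
C4: x3=12, x8=12, x4=9; 1 of them equals 9 — holds.
C5: |9 − 12| = 3; 3 ≤ 5 — holds.
C6: max(12, 9) = 12 — holds.
C7: 12 / 2 = 6, so 2 divides 12 — holds.
C8: x8 = 12 is even — holds.

The assignment satisfies every constraint.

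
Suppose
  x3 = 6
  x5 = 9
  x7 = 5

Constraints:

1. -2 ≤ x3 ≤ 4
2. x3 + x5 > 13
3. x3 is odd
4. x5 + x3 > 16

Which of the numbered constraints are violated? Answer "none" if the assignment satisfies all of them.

1. x3 = 6 is outside [-2, 4] — fails.
2. x3 + x5 = 6 + 9 = 15; 15 > 13 — holds.
3. x3 = 6 is even — fails.
4. x5 + x3 = 9 + 6 = 15; 15 ≤ 16, bound 16 not met — fails.

No — constraints 1, 3, and 4 are not satisfied.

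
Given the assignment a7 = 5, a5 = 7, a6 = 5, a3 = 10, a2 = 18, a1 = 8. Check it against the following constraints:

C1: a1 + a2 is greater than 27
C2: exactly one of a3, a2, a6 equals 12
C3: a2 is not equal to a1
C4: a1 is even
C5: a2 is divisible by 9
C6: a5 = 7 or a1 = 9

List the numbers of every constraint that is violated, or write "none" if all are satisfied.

Constraints 1 and 2 are violated.

C1: a1 + a2 = 8 + 18 = 26; 26 ≤ 27, bound 27 not met — does not hold.
C2: a3=10, a2=18, a6=5; 0 of them equal 12, not exactly one — does not hold.
C3: a2 = 18, a1 = 8; distinct — holds.
C4: a1 = 8 is even — holds.
C5: 18 / 9 = 2, so 9 divides 18 — holds.
C6: a5 = 7 = 7 (first disjunct) — holds.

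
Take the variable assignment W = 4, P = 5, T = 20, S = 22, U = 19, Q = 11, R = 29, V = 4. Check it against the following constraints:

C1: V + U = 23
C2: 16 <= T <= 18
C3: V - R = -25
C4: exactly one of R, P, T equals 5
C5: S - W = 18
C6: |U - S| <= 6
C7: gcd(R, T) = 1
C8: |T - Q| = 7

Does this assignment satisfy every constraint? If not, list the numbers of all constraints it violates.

Constraints 2, 8 do not hold.

C1: V + U = 4 + 19 = 23 — holds.
C2: T = 20 is outside [16, 18] — fails.
C3: V - R = 4 - 29 = -25 — holds.
C4: R=29, P=5, T=20; 1 of them equals 5 — holds.
C5: S - W = 22 - 4 = 18 — holds.
C6: |19 - 22| = 3; 3 ≤ 6 — holds.
C7: gcd(29, 20) = 1 — holds.
C8: |20 - 11| = 9, not 7 — fails.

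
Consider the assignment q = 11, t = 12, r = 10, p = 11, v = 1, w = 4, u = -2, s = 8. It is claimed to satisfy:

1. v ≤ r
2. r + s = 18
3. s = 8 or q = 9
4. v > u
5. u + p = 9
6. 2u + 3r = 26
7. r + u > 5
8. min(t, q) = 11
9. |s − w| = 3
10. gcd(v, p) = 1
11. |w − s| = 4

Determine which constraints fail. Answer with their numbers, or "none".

Violated: 9.

1. v = 1, r = 10; 1 ≤ 10 — holds.
2. r + s = 10 + 8 = 18 — holds.
3. s = 8 = 8 (first disjunct) — holds.
4. v = 1, u = -2; 1 > -2 — holds.
5. u + p = -2 + 11 = 9 — holds.
6. 2u + 3r = 2(-2) + 3(10) = 26 — holds.
7. r + u = 10 + (-2) = 8; 8 > 5 — holds.
8. min(12, 11) = 11 — holds.
9. |8 − 4| = 4, not 3 — does not hold.
10. gcd(1, 11) = 1 — holds.
11. |4 − 8| = 4 — holds.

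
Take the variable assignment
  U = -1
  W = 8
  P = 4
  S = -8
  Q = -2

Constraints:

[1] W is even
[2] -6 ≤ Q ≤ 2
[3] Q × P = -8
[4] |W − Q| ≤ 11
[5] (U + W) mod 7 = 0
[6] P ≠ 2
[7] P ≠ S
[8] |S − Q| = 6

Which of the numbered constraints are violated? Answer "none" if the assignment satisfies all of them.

[1] W = 8 is even — holds.
[2] Q = -2 lies in [-6, 2] — holds.
[3] Q × P = -2 × 4 = -8 — holds.
[4] |8 − (-2)| = 10; 10 ≤ 11 — holds.
[5] U + W = 7; 7 mod 7 = 0 — holds.
[6] P = 4, and 4 ≠ 2 — holds.
[7] P = 4, S = -8; distinct — holds.
[8] |-8 − (-2)| = 6 — holds.

None — every constraint holds.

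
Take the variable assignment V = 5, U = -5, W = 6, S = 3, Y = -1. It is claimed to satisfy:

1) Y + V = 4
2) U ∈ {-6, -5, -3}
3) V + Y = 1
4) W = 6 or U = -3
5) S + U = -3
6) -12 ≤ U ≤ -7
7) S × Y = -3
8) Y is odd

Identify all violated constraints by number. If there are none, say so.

Constraints 3, 5, and 6 do not hold.

1) Y + V = -1 + 5 = 4 — holds.
2) U = -5 is in {-6, -5, -3} — holds.
3) V + Y = 5 + (-1) = 4, not 1 — does not hold.
4) W = 6 = 6 (first disjunct) — holds.
5) S + U = 3 + (-5) = -2, not -3 — does not hold.
6) U = -5 is outside [-12, -7] — does not hold.
7) S × Y = 3 × (-1) = -3 — holds.
8) Y = -1 is odd — holds.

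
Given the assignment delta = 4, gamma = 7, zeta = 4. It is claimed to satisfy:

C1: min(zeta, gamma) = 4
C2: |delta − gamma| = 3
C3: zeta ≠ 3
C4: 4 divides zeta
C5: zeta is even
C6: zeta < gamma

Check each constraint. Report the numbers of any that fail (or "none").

The assignment satisfies every constraint.

C1: min(4, 7) = 4  ✔
C2: |4 − 7| = 3  ✔
C3: zeta = 4, and 4 ≠ 3  ✔
C4: 4 / 4 = 1, so 4 divides 4  ✔
C5: zeta = 4 is even  ✔
C6: zeta = 4, gamma = 7; 4 < 7  ✔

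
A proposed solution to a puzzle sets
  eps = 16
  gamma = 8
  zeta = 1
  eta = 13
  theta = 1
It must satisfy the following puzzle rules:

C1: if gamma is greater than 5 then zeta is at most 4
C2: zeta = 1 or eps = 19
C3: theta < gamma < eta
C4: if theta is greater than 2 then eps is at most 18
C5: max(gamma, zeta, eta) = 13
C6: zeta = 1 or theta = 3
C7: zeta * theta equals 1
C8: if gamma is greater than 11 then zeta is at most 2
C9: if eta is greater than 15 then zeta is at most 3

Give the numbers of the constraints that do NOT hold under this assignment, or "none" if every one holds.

Yes — all constraints hold.

C1: gamma = 8 > 5, so we need zeta ≤ 4; zeta = 1 ≤ 4  ✓
C2: zeta = 1 = 1 (first disjunct)  ✓
C3: values 1 < 8 < 13  ✓
C4: theta = 1, not > 2; antecedent false, conditional vacuously true  ✓
C5: max(8, 1, 13) = 13  ✓
C6: zeta = 1 = 1 (first disjunct)  ✓
C7: zeta * theta = 1 * 1 = 1  ✓
C8: gamma = 8, not > 11; antecedent false, conditional vacuously true  ✓
C9: eta = 13, not > 15; antecedent false, conditional vacuously true  ✓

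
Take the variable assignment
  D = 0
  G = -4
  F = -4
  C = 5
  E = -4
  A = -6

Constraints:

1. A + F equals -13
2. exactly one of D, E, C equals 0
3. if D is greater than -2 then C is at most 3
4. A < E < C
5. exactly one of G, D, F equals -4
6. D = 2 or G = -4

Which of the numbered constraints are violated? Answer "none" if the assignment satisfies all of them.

1. A + F = -6 + (-4) = -10, not -13 — fails.
2. D=0, E=-4, C=5; 1 of them equals 0 — holds.
3. D = 0 > -2, so we need C ≤ 3; but C = 5 > 3 — fails.
4. values -6 < -4 < 5 — holds.
5. G=-4, D=0, F=-4; 2 of them equal -4, not exactly one — fails.
6. D = 0 ≠ 2, but G = -4 = -4 (second disjunct) — holds.

No — constraints 1, 3, 5 are not satisfied.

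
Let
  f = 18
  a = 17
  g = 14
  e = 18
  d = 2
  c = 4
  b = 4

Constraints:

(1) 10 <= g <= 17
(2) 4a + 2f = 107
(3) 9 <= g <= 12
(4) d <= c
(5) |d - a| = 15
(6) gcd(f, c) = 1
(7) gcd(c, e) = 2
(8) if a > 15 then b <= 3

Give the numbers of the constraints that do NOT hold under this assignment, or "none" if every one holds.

(1) g = 14 lies in [10, 17]  yes
(2) 4a + 2f = 4(17) + 2(18) = 104, not 107  no
(3) g = 14 is outside [9, 12]  no
(4) d = 2, c = 4; 2 ≤ 4  yes
(5) |2 - 17| = 15  yes
(6) gcd(18, 4) = 2, not 1  no
(7) gcd(4, 18) = 2  yes
(8) a = 17 > 15, so we need b ≤ 3; but b = 4 > 3  no

Violated: 2, 3, 6, and 8.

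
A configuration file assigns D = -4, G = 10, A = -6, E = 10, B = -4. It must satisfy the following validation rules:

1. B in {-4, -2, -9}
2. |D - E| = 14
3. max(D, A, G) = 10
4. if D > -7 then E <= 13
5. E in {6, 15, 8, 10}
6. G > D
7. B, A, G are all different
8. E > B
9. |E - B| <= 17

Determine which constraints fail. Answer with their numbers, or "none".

1. B = -4 is in {-4, -2, -9}  true
2. |-4 - 10| = 14  true
3. max(-4, -6, 10) = 10  true
4. D = -4 > -7, so we need E ≤ 13; E = 10 ≤ 13  true
5. E = 10 is in {6, 15, 8, 10}  true
6. G = 10, D = -4; 10 > -4  true
7. values -4, -6, 10 are pairwise distinct  true
8. E = 10, B = -4; 10 > -4  true
9. |10 - (-4)| = 14; 14 ≤ 17  true

The assignment satisfies every constraint.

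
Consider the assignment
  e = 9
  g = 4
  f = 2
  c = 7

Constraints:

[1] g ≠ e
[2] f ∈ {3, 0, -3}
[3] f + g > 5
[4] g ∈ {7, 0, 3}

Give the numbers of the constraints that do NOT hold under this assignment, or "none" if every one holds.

[1] g = 4, e = 9; distinct — holds.
[2] f = 2 is not in {3, 0, -3} — fails.
[3] f + g = 2 + 4 = 6; 6 > 5 — holds.
[4] g = 4 is not in {7, 0, 3} — fails.

Violated: 2, 4.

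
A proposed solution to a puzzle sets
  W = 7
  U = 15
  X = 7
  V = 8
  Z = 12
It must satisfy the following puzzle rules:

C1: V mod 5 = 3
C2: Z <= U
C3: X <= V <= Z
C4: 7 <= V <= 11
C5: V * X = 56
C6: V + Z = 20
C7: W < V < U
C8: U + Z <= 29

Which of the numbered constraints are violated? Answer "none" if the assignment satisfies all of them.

C1: 8 mod 5 = 3  yes
C2: Z = 12, U = 15; 12 ≤ 15  yes
C3: values 7 <= 8 <= 12  yes
C4: V = 8 lies in [7, 11]  yes
C5: V * X = 8 * 7 = 56  yes
C6: V + Z = 8 + 12 = 20  yes
C7: values 7 < 8 < 15  yes
C8: U + Z = 15 + 12 = 27; 27 ≤ 29  yes

None — every constraint holds.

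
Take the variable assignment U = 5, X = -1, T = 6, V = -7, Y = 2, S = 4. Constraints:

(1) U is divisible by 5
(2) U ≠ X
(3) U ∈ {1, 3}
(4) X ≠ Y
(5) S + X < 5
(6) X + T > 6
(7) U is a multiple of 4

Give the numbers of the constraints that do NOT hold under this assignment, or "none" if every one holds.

Violated: 3, 6, and 7.

(1) 5 / 5 = 1, so 5 divides 5 — holds.
(2) U = 5, X = -1; distinct — holds.
(3) U = 5 is not in {1, 3} — does not hold.
(4) X = -1, Y = 2; distinct — holds.
(5) S + X = 4 + (-1) = 3; 3 < 5 — holds.
(6) X + T = -1 + 6 = 5; 5 ≤ 6, bound 6 not met — does not hold.
(7) 5 = 4×1 + 1, so 4 does not divide 5 — does not hold.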